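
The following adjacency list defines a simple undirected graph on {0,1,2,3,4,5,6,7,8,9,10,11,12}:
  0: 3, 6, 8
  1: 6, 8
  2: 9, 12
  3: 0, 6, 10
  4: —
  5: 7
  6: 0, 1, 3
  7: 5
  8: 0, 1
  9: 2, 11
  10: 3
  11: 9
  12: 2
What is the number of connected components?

4

Component: {4}
Component: {5, 7}
Component: {2, 9, 11, 12}
Component: {0, 1, 3, 6, 8, 10}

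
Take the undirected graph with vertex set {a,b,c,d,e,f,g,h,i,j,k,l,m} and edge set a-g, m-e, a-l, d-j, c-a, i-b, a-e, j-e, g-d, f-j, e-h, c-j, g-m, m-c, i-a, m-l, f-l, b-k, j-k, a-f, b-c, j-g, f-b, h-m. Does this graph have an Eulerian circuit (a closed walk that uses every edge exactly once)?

No

Degrees: a:6, b:4, c:4, d:2, e:4, f:4, g:4, h:2, i:2, j:6, k:2, l:3, m:5
Vertices with odd degree: l, m. An Eulerian circuit requires all degrees even.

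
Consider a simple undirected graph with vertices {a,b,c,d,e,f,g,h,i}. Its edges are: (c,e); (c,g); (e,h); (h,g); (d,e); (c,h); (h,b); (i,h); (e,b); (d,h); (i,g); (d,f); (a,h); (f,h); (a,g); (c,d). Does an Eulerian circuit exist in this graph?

Degrees: a:2, b:2, c:4, d:4, e:4, f:2, g:4, h:8, i:2
All degrees are even and the non-isolated vertices are connected — an Eulerian circuit exists.

Yes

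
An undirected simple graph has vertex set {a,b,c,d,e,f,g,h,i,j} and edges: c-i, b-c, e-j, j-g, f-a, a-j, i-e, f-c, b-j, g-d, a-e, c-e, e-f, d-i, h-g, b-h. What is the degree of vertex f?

Neighbors of f: a, c, e.

3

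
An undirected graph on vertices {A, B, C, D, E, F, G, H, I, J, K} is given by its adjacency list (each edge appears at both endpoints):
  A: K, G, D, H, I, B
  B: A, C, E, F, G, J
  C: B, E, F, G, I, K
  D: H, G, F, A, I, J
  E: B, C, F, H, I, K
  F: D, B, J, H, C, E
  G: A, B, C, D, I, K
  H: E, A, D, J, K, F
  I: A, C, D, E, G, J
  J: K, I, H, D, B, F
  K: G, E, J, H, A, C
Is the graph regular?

Degrees: A:6, B:6, C:6, D:6, E:6, F:6, G:6, H:6, I:6, J:6, K:6
All degrees equal 6; the graph is regular.

Yes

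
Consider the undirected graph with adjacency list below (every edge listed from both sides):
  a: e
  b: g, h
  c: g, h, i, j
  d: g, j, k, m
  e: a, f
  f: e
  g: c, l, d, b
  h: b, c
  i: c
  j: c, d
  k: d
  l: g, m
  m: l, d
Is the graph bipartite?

Yes

A valid 2-coloring puts {e, g, h, i, j, k, m} on one side and {a, b, c, d, f, l} on the other; every edge crosses between the two sides.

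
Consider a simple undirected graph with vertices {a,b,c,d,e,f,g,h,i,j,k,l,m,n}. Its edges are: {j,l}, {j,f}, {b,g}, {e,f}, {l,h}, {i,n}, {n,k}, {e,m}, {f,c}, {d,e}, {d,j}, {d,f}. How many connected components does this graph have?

Component: {a}
Component: {b, g}
Component: {i, k, n}
Component: {c, d, e, f, h, j, l, m}

4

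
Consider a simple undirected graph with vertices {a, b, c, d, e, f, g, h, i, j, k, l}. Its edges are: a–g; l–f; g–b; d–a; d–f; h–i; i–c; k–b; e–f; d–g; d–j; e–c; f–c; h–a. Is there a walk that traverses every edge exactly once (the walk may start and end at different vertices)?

No

Degrees: a:3, b:2, c:3, d:4, e:2, f:4, g:3, h:2, i:2, j:1, k:1, l:1
Odd-degree vertices: a, c, g, j, k, l (6 total).
An Eulerian trail requires 0 or 2 odd-degree vertices; here there are 6.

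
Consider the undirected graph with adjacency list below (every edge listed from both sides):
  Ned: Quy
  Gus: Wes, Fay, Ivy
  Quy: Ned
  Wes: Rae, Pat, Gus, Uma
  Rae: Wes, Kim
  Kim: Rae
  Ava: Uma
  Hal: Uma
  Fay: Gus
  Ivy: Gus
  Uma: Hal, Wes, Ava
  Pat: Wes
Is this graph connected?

No

Component: {Ned, Quy}
Component: {Gus, Wes, Rae, Kim, Ava, Hal, Fay, Ivy, Uma, Pat}
There are 2 separate components, so the graph is not connected.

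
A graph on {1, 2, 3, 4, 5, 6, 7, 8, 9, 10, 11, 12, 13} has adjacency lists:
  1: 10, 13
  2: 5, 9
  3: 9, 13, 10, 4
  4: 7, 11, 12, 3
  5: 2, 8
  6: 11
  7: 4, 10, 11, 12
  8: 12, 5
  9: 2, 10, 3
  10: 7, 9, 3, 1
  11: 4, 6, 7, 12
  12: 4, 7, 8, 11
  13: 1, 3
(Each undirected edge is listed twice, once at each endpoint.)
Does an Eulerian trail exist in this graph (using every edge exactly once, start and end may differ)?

Degrees: 1:2, 2:2, 3:4, 4:4, 5:2, 6:1, 7:4, 8:2, 9:3, 10:4, 11:4, 12:4, 13:2
Odd-degree vertices: 6, 9 (2 total).
The non-isolated vertices are connected and exactly 2 have odd degree, so an Eulerian trail exists (from 6 to 9).

Yes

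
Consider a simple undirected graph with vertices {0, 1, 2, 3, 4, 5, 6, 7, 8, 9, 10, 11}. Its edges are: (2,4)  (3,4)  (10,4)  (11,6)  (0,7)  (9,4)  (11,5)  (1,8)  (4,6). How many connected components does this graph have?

3

Component: {0, 7}
Component: {1, 8}
Component: {2, 3, 4, 5, 6, 9, 10, 11}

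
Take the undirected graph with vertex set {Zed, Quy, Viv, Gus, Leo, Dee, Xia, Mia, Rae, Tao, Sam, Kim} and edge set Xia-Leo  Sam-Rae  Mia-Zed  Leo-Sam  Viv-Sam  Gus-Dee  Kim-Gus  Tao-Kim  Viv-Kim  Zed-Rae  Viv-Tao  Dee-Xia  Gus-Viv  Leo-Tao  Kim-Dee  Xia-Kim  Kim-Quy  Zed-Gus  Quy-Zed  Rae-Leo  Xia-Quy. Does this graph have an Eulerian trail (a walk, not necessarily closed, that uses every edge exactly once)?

No

Degrees: Zed:4, Quy:3, Viv:4, Gus:4, Leo:4, Dee:3, Xia:4, Mia:1, Rae:3, Tao:3, Sam:3, Kim:6
Odd-degree vertices: Quy, Dee, Mia, Rae, Tao, Sam (6 total).
An Eulerian trail requires 0 or 2 odd-degree vertices; here there are 6.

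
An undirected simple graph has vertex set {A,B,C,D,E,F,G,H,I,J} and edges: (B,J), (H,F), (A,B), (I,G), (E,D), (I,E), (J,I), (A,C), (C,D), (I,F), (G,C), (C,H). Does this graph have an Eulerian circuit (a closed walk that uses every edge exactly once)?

Degrees: A:2, B:2, C:4, D:2, E:2, F:2, G:2, H:2, I:4, J:2
Every vertex has even degree and the edges form a single connected piece, so an Eulerian circuit exists.

Yes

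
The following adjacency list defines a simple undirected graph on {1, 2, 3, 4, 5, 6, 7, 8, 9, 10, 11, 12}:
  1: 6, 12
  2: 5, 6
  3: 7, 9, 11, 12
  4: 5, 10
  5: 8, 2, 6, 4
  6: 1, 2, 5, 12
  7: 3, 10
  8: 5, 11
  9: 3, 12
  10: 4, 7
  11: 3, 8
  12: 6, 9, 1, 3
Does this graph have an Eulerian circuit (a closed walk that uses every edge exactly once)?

Degrees: 1:2, 2:2, 3:4, 4:2, 5:4, 6:4, 7:2, 8:2, 9:2, 10:2, 11:2, 12:4
Every vertex has even degree and the edges form a single connected piece, so an Eulerian circuit exists.

Yes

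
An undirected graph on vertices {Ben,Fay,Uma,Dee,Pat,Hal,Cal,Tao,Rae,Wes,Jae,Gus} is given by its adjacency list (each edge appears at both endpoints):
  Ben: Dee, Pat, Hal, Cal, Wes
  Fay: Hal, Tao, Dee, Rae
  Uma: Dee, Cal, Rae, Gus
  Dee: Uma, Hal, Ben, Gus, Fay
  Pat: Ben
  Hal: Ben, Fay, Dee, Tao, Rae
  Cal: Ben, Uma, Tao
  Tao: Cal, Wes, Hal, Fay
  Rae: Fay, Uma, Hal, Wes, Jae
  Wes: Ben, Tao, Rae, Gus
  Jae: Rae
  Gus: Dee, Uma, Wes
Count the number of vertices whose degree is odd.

Degrees: Ben:5, Fay:4, Uma:4, Dee:5, Pat:1, Hal:5, Cal:3, Tao:4, Rae:5, Wes:4, Jae:1, Gus:3
Odd-degree vertices: Ben, Dee, Pat, Hal, Cal, Rae, Jae, Gus.

8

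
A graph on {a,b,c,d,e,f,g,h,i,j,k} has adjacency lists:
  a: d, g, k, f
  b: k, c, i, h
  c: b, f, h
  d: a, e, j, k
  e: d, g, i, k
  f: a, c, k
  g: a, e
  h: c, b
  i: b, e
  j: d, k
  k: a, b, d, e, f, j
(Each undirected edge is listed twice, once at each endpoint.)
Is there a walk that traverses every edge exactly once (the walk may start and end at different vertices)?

Degrees: a:4, b:4, c:3, d:4, e:4, f:3, g:2, h:2, i:2, j:2, k:6
Odd-degree vertices: c, f (2 total).
The non-isolated vertices are connected and exactly 2 have odd degree, so an Eulerian trail exists (from c to f).

Yes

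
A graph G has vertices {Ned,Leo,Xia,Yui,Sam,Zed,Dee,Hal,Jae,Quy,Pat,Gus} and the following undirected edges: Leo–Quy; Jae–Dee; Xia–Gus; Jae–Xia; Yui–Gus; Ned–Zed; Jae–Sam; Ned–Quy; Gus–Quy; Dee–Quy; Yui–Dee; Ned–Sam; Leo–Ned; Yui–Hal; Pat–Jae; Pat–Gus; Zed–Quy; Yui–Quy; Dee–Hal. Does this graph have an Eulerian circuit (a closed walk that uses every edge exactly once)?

Yes

Degrees: Ned:4, Leo:2, Xia:2, Yui:4, Sam:2, Zed:2, Dee:4, Hal:2, Jae:4, Quy:6, Pat:2, Gus:4
All degrees are even and the non-isolated vertices are connected — an Eulerian circuit exists.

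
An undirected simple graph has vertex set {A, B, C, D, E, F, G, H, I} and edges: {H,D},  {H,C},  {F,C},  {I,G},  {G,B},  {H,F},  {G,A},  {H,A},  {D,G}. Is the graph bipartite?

No

F-C-H-F is an odd cycle (length 3), and a bipartite graph can contain only even cycles.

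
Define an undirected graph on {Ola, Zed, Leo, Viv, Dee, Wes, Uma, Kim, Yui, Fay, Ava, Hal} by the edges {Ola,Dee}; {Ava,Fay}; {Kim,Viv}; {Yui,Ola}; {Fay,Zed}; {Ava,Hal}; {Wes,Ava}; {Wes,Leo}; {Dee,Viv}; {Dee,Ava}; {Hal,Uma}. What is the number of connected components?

1

Component: {Ola, Zed, Leo, Viv, Dee, Wes, Uma, Kim, Yui, Fay, Ava, Hal}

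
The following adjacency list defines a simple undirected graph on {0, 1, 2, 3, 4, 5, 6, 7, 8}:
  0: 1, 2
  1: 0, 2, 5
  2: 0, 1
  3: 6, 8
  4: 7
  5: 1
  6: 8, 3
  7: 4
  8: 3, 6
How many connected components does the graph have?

Component: {4, 7}
Component: {3, 6, 8}
Component: {0, 1, 2, 5}

3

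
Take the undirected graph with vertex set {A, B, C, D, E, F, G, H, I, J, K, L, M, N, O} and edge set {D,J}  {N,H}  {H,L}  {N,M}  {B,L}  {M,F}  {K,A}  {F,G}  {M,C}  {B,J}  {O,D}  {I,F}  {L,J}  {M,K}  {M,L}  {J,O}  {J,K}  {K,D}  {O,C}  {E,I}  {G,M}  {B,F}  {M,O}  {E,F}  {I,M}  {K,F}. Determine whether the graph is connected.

Yes

Starting from A and exploring outward reaches every vertex (A, K, J, D, F, M, O, B, L, E, G, I, N, C, H); the graph is connected.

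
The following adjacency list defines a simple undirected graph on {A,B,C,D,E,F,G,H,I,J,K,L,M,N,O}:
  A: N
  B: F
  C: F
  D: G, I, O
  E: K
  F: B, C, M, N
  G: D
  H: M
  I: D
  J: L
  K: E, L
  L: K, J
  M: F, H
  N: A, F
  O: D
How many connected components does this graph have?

Component: {D, G, I, O}
Component: {E, J, K, L}
Component: {A, B, C, F, H, M, N}

3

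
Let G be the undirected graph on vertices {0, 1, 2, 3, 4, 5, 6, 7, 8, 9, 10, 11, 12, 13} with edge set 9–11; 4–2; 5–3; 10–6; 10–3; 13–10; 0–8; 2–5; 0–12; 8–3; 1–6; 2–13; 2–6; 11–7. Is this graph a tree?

No

The graph has 14 vertices and 14 edges.
It is not connected, so it is not a tree.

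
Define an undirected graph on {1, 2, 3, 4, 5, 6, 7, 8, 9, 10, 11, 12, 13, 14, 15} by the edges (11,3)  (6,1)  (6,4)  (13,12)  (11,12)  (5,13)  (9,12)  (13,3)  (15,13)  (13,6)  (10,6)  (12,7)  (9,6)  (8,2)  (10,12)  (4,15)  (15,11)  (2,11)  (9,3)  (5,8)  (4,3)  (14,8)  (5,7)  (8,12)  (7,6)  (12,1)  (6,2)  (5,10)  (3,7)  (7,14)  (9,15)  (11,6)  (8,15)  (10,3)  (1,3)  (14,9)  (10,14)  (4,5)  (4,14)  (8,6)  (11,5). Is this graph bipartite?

11-2-6-11 is an odd cycle (length 3), and a bipartite graph can contain only even cycles.

No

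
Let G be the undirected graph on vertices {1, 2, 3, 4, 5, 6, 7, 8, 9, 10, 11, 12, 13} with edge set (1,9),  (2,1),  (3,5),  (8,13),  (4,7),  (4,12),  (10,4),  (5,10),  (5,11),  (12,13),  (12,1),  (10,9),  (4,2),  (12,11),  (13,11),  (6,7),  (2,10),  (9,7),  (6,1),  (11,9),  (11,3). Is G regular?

No

Degrees: 1:4, 2:3, 3:2, 4:4, 5:3, 6:2, 7:3, 8:1, 9:4, 10:4, 11:5, 12:4, 13:3
Vertex 8 has degree 1 while 11 has degree 5, so the graph is not regular.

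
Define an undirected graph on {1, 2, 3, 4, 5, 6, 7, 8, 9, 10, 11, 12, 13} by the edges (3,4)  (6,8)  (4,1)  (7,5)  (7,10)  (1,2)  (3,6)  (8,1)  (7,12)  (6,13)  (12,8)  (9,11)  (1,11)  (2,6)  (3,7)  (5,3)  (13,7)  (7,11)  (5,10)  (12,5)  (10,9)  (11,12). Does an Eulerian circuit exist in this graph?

No

Degrees: 1:4, 2:2, 3:4, 4:2, 5:4, 6:4, 7:6, 8:3, 9:2, 10:3, 11:4, 12:4, 13:2
8, 10 have odd degree; an Eulerian circuit needs every degree to be even, so none exists.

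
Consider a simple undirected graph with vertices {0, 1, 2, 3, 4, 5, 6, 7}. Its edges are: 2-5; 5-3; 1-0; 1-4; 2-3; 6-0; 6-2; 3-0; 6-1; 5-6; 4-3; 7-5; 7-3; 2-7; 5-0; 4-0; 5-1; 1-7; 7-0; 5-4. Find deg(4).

4

Neighbors of 4: 0, 1, 3, 5.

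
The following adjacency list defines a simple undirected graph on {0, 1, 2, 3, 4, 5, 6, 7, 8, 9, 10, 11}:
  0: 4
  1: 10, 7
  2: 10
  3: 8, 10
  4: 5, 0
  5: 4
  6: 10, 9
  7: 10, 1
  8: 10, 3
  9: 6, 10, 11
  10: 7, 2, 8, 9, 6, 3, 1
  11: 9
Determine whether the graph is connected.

Component: {0, 4, 5}
Component: {1, 2, 3, 6, 7, 8, 9, 10, 11}
No edge joins these 2 groups, so the graph is disconnected.

No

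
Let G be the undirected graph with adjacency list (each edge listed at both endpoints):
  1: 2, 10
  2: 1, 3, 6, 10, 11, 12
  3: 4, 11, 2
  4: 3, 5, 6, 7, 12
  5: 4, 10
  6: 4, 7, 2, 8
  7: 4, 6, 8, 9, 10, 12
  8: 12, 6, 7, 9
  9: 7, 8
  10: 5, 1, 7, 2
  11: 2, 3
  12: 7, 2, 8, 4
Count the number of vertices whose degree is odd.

2

Degrees: 1:2, 2:6, 3:3, 4:5, 5:2, 6:4, 7:6, 8:4, 9:2, 10:4, 11:2, 12:4
Odd-degree vertices: 3, 4.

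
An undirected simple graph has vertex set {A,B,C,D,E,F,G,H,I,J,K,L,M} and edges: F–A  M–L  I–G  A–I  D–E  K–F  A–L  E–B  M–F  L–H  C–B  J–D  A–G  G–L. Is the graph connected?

Component: {B, C, D, E, J}
Component: {A, F, G, H, I, K, L, M}
No edge joins these 2 groups, so the graph is disconnected.

No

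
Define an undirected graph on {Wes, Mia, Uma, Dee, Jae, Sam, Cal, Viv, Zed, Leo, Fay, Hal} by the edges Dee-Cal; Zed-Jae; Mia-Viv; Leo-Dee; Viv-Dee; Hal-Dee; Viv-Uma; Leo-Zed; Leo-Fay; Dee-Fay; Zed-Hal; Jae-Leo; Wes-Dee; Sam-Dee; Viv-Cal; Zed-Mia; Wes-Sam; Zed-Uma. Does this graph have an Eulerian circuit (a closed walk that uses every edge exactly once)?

No

Degrees: Wes:2, Mia:2, Uma:2, Dee:7, Jae:2, Sam:2, Cal:2, Viv:4, Zed:5, Leo:4, Fay:2, Hal:2
Dee, Zed have odd degree; an Eulerian circuit needs every degree to be even, so none exists.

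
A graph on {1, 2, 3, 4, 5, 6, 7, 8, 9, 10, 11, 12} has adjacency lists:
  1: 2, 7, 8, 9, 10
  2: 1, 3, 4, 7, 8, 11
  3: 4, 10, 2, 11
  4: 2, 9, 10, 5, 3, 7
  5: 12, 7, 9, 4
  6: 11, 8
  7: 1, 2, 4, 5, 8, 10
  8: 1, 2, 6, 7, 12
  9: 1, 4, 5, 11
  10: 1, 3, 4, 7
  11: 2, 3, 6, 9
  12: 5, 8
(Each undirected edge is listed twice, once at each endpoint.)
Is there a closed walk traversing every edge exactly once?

No

Degrees: 1:5, 2:6, 3:4, 4:6, 5:4, 6:2, 7:6, 8:5, 9:4, 10:4, 11:4, 12:2
Vertices with odd degree: 1, 8. An Eulerian circuit requires all degrees even.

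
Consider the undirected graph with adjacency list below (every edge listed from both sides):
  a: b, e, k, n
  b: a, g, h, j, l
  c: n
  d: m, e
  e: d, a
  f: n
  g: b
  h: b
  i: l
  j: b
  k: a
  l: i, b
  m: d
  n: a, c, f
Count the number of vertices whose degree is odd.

10

Degrees: a:4, b:5, c:1, d:2, e:2, f:1, g:1, h:1, i:1, j:1, k:1, l:2, m:1, n:3
Odd-degree vertices: b, c, f, g, h, i, j, k, m, n.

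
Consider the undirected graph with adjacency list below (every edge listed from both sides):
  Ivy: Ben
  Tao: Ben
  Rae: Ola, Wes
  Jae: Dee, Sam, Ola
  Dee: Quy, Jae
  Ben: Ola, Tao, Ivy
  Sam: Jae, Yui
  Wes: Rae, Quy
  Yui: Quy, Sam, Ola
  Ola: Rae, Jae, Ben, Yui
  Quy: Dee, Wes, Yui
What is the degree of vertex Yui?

Neighbors of Yui: Sam, Ola, Quy.

3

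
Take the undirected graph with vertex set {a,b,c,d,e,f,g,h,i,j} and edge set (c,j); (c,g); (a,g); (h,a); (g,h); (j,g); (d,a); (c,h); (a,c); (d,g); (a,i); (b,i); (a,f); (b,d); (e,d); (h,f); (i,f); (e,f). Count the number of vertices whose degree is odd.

Degrees: a:6, b:2, c:4, d:4, e:2, f:4, g:5, h:4, i:3, j:2
Odd-degree vertices: g, i.

2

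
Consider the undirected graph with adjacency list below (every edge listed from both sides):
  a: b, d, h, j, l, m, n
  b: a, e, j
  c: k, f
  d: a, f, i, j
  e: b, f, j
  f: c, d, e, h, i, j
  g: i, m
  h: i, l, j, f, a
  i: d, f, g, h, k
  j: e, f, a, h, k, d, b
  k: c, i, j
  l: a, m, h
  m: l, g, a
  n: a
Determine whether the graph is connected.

Starting from a and exploring outward reaches every vertex (a, b, n, j, m, h, l, d, e, k, f, g, i, c); the graph is connected.

Yes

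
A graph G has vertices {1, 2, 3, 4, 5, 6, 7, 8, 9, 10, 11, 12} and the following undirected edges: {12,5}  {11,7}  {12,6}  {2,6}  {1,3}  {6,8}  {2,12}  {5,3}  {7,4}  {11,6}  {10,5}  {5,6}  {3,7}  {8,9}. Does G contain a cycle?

Yes

The graph has 12 vertices, 14 edges, and 1 connected component.
Since 14 > 12 - 1, a cycle must exist; for instance 3-5-6-11-7-3.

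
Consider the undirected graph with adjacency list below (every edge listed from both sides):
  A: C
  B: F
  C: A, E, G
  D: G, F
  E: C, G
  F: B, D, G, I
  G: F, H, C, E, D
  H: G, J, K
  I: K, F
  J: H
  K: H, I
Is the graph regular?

Degrees: A:1, B:1, C:3, D:2, E:2, F:4, G:5, H:3, I:2, J:1, K:2
Vertex A has degree 1 while G has degree 5, so the graph is not regular.

No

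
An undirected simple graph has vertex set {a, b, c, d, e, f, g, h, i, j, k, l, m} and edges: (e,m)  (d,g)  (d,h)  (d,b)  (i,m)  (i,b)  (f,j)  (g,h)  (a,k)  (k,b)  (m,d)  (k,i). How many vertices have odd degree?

Degrees: a:1, b:3, c:0, d:4, e:1, f:1, g:2, h:2, i:3, j:1, k:3, l:0, m:3
Odd-degree vertices: a, b, e, f, i, j, k, m.

8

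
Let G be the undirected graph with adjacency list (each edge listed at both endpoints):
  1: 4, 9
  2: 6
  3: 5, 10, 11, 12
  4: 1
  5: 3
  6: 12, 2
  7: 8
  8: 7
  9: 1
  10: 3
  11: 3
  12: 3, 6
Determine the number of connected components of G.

3

Component: {7, 8}
Component: {1, 4, 9}
Component: {2, 3, 5, 6, 10, 11, 12}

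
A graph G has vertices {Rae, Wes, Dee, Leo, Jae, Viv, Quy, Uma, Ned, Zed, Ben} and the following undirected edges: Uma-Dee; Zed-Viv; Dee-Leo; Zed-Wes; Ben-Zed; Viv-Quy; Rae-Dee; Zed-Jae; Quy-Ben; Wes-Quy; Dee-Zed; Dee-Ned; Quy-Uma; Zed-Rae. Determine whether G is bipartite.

No

The cycle Rae-Dee-Zed-Rae has length 3, which is odd, so the graph is not bipartite.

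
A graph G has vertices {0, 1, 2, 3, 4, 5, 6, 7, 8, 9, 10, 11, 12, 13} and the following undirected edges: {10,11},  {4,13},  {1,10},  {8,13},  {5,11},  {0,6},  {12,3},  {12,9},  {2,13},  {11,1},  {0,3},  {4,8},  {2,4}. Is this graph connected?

Component: {7}
Component: {1, 5, 10, 11}
Component: {2, 4, 8, 13}
Component: {0, 3, 6, 9, 12}
No edge joins these 4 groups, so the graph is disconnected.

No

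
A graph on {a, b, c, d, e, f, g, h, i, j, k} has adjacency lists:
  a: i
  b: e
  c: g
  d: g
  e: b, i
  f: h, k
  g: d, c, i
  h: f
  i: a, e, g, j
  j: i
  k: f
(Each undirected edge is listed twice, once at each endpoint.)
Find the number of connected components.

2

Component: {f, h, k}
Component: {a, b, c, d, e, g, i, j}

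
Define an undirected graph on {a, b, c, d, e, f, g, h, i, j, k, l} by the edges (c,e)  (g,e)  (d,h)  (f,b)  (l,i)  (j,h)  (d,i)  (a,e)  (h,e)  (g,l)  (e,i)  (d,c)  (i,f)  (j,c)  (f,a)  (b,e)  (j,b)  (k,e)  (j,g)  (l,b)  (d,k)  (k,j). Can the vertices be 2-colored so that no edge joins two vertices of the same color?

Yes

Partition the vertices as {d, e, f, j, l} vs {a, b, c, g, h, i, k}. Each listed edge has one endpoint in each part, so the graph is bipartite.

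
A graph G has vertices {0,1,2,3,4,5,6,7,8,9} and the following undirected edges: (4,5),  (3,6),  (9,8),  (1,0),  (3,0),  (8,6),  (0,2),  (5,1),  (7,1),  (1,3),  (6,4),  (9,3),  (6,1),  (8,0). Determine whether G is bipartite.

No

The cycle 3-1-0-3 has length 3, which is odd, so the graph is not bipartite.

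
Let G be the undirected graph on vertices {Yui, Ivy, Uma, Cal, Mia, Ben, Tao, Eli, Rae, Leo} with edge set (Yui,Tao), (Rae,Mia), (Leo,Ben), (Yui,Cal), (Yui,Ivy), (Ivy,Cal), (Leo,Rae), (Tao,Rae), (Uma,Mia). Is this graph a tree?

No

The graph has 10 vertices and 9 edges.
It is not connected, so it is not a tree.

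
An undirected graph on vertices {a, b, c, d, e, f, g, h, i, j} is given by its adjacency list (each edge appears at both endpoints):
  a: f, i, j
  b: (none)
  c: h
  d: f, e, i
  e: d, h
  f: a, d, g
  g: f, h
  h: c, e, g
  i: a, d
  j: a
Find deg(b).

b has no neighbors.

0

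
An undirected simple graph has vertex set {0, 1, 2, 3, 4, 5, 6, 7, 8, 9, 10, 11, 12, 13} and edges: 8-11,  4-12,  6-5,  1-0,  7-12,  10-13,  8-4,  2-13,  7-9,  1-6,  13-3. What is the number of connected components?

Component: {0, 1, 5, 6}
Component: {2, 3, 10, 13}
Component: {4, 7, 8, 9, 11, 12}

3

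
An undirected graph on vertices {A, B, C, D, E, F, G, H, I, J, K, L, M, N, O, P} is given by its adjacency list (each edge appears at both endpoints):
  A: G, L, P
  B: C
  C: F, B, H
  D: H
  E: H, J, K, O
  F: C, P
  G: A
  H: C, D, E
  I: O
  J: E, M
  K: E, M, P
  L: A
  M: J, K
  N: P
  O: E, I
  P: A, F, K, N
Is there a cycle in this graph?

Yes

|V| = 16, |E| = 17, number of components = 1.
Since 17 > 16 - 1, a cycle must exist; for instance P-F-C-H-E-K-P.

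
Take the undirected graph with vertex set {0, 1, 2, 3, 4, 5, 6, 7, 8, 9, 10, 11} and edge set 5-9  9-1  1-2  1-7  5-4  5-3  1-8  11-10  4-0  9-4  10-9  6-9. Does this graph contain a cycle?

The graph has 12 vertices, 12 edges, and 1 connected component.
Since 12 > 12 - 1, a cycle must exist; for instance 4-9-5-4.

Yes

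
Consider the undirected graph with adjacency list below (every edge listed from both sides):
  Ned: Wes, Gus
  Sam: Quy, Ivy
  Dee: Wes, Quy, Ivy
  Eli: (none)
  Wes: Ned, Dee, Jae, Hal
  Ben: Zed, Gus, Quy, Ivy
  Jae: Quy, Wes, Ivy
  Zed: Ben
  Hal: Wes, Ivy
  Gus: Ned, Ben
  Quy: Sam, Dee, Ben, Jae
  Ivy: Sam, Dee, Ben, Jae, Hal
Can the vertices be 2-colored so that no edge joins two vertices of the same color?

Partition the vertices as {Eli, Wes, Zed, Gus, Quy, Ivy} vs {Ned, Sam, Dee, Ben, Jae, Hal}. Each listed edge has one endpoint in each part, so the graph is bipartite.

Yes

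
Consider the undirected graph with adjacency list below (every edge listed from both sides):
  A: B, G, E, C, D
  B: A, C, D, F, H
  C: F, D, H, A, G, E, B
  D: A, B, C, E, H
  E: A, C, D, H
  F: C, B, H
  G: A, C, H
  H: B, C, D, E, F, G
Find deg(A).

5

Neighbors of A: B, C, D, E, G.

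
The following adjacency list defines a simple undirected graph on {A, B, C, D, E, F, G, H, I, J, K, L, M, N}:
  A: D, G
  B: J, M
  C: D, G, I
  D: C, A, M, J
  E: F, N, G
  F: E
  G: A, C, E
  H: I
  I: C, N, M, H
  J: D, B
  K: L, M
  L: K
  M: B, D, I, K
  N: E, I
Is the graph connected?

Yes

A breadth-first search from A visits A, D, G, C, M, J, E, I, B, K, F, N, H, L — all 14 vertices — so the graph is connected.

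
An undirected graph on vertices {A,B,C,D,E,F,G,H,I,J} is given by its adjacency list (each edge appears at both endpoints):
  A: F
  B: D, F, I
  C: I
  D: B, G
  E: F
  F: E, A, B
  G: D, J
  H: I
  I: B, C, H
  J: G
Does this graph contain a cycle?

|V| = 10, |E| = 9, number of components = 1.
A forest on 10 vertices with 1 component has exactly 9 edges, which matches — so no cycle.

No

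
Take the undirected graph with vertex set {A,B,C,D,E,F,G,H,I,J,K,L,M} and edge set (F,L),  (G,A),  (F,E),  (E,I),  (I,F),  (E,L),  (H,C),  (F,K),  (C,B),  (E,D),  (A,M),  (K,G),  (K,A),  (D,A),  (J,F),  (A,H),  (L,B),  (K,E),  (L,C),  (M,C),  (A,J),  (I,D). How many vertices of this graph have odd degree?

4

Degrees: A:6, B:2, C:4, D:3, E:5, F:5, G:2, H:2, I:3, J:2, K:4, L:4, M:2
Odd-degree vertices: D, E, F, I.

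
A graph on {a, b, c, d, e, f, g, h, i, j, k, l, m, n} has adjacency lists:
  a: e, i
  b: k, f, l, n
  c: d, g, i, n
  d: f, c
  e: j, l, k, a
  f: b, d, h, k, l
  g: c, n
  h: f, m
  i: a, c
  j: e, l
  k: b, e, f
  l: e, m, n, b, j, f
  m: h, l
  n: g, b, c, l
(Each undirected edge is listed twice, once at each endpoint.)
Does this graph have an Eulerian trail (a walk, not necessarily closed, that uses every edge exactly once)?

Degrees: a:2, b:4, c:4, d:2, e:4, f:5, g:2, h:2, i:2, j:2, k:3, l:6, m:2, n:4
Odd-degree vertices: f, k (2 total).
The non-isolated vertices are connected and exactly 2 have odd degree, so an Eulerian trail exists (from f to k).

Yes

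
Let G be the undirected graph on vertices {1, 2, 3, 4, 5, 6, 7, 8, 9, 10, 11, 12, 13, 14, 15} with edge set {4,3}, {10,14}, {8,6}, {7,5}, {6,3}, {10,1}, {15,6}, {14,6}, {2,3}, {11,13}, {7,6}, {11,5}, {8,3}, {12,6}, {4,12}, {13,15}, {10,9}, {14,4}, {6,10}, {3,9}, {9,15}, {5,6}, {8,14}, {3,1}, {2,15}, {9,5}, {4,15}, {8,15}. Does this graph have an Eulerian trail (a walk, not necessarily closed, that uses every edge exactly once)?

Degrees: 1:2, 2:2, 3:6, 4:4, 5:4, 6:8, 7:2, 8:4, 9:4, 10:4, 11:2, 12:2, 13:2, 14:4, 15:6
Odd-degree vertices: none (0 total).
With 0 odd-degree vertices and all edges in one connected piece, an Eulerian trail exists.

Yes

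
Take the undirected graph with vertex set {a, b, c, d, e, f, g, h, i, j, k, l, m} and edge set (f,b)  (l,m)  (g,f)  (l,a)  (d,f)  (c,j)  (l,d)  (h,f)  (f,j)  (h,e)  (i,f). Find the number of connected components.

2

Component: {k}
Component: {a, b, c, d, e, f, g, h, i, j, l, m}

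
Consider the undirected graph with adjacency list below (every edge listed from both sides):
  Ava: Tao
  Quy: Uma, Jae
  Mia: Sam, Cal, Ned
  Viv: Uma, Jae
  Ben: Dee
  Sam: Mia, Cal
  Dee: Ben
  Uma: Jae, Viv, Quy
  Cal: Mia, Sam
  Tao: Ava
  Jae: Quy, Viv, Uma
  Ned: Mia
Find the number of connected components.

4

Component: {Ava, Tao}
Component: {Ben, Dee}
Component: {Quy, Viv, Uma, Jae}
Component: {Mia, Sam, Cal, Ned}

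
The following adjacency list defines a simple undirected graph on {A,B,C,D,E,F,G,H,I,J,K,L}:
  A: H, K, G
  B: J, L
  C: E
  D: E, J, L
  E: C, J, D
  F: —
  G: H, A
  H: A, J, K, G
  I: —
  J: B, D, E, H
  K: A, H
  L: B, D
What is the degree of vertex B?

2

Neighbors of B: J, L.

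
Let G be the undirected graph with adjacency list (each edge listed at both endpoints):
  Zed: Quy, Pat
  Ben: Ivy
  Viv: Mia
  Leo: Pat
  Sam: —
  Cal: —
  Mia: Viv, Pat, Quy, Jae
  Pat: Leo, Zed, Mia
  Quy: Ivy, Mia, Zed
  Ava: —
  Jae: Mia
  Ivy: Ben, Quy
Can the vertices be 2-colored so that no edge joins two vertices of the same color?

Yes

A valid 2-coloring puts {Ben, Viv, Sam, Cal, Pat, Quy, Ava, Jae} on one side and {Zed, Leo, Mia, Ivy} on the other; every edge crosses between the two sides.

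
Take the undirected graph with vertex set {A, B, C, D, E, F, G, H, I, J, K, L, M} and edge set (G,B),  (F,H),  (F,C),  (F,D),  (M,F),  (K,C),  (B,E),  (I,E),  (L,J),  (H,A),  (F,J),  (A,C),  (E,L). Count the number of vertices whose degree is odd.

Degrees: A:2, B:2, C:3, D:1, E:3, F:5, G:1, H:2, I:1, J:2, K:1, L:2, M:1
Odd-degree vertices: C, D, E, F, G, I, K, M.

8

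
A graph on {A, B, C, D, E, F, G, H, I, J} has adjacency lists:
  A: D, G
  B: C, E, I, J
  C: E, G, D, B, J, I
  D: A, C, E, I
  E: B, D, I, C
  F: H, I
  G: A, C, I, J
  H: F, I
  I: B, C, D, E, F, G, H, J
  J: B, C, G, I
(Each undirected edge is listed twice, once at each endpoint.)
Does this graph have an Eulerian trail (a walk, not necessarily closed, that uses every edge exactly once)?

Degrees: A:2, B:4, C:6, D:4, E:4, F:2, G:4, H:2, I:8, J:4
Odd-degree vertices: none (0 total).
With 0 odd-degree vertices and all edges in one connected piece, an Eulerian trail exists.

Yes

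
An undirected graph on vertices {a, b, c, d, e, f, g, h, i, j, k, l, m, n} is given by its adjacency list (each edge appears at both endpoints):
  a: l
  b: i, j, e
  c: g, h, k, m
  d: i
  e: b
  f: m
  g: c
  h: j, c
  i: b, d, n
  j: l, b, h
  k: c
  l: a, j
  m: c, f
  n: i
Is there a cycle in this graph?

No

|V| = 14, |E| = 13, number of components = 1.
Since 13 = 14 - 1, the graph is a forest and contains no cycle.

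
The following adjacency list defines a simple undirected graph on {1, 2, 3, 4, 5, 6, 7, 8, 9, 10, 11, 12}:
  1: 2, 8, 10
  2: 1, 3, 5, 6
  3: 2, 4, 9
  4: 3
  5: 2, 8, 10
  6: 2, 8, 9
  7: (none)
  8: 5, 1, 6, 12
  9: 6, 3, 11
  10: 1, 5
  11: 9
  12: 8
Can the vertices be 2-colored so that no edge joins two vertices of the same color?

A valid 2-coloring puts {2, 4, 7, 8, 9, 10} on one side and {1, 3, 5, 6, 11, 12} on the other; every edge crosses between the two sides.

Yes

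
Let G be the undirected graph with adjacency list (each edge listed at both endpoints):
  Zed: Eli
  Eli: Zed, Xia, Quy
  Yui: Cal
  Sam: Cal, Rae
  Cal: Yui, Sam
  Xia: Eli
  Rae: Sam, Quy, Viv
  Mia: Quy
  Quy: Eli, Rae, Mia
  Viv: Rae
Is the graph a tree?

|V| = 10, |E| = 9.
It is connected with exactly 9 edges, hence acyclic — it is a tree.

Yes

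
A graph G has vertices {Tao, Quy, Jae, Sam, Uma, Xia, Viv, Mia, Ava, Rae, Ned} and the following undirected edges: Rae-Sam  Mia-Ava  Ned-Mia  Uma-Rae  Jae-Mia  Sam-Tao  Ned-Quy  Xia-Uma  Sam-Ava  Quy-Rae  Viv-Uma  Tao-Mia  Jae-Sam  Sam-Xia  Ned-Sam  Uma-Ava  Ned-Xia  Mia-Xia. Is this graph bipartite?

No

The cycle Sam-Xia-Ned-Sam has length 3, which is odd, so the graph is not bipartite.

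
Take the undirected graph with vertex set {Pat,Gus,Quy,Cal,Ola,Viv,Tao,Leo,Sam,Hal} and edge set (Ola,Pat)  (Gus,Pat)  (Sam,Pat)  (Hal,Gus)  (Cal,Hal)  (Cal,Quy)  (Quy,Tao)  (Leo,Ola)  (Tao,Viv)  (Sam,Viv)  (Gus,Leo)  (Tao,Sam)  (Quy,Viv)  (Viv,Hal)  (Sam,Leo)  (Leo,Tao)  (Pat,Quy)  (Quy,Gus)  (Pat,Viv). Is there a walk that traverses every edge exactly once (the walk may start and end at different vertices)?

Degrees: Pat:5, Gus:4, Quy:5, Cal:2, Ola:2, Viv:5, Tao:4, Leo:4, Sam:4, Hal:3
Odd-degree vertices: Pat, Quy, Viv, Hal (4 total).
With 4 odd-degree vertices (more than two), no single trail can use every edge.

No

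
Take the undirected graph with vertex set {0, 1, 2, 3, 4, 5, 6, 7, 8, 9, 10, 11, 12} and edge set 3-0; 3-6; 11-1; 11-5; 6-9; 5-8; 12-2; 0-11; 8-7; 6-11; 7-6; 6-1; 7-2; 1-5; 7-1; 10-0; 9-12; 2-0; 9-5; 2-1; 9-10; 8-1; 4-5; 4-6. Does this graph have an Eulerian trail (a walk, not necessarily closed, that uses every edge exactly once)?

Degrees: 0:4, 1:6, 2:4, 3:2, 4:2, 5:5, 6:6, 7:4, 8:3, 9:4, 10:2, 11:4, 12:2
Odd-degree vertices: 5, 8 (2 total).
With 2 odd-degree vertices and all edges in one connected piece, an Eulerian trail exists (from 5 to 8).

Yes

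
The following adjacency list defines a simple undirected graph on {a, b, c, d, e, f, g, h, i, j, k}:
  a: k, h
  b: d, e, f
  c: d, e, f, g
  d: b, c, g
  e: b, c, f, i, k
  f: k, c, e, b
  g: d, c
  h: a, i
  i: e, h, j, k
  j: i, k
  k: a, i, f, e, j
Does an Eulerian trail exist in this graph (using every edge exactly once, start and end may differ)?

No

Degrees: a:2, b:3, c:4, d:3, e:5, f:4, g:2, h:2, i:4, j:2, k:5
Odd-degree vertices: b, d, e, k (4 total).
An Eulerian trail requires 0 or 2 odd-degree vertices; here there are 4.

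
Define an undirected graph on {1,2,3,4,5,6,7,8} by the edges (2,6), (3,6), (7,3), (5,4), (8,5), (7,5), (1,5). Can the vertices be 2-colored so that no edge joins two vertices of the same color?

Color {2, 3, 5} black and {1, 4, 6, 7, 8} white. No edge joins two same-colored vertices, so the graph is bipartite.

Yes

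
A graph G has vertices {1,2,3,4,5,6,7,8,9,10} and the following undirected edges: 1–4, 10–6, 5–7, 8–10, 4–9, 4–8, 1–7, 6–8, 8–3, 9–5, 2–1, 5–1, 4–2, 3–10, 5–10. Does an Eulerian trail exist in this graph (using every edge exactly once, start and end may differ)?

Degrees: 1:4, 2:2, 3:2, 4:4, 5:4, 6:2, 7:2, 8:4, 9:2, 10:4
Odd-degree vertices: none (0 total).
With 0 odd-degree vertices and all edges in one connected piece, an Eulerian trail exists.

Yes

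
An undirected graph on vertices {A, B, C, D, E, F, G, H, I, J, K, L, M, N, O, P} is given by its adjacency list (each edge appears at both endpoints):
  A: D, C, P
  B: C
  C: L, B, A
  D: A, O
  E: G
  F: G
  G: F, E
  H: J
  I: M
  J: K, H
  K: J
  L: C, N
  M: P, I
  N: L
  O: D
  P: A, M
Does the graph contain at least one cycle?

The graph has 16 vertices, 13 edges, and 3 connected components.
A forest on 16 vertices with 3 components has exactly 13 edges, which matches — so no cycle.

No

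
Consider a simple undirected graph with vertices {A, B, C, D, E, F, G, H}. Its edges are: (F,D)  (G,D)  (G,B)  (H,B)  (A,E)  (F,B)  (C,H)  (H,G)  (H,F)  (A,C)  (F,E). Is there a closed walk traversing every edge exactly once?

Degrees: A:2, B:3, C:2, D:2, E:2, F:4, G:3, H:4
B, G have odd degree; an Eulerian circuit needs every degree to be even, so none exists.

No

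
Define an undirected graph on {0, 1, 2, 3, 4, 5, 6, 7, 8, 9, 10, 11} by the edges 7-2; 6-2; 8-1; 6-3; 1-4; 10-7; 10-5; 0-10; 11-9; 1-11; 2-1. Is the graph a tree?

Yes

|V| = 12, |E| = 11.
Connected and |E| = |V| - 1, which characterizes a tree.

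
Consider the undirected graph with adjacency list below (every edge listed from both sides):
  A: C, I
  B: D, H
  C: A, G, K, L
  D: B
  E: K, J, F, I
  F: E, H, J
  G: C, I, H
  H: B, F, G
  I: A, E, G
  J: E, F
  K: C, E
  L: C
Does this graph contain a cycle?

The graph has 12 vertices, 15 edges, and 1 connected component.
One cycle is E-F-H-G-C-K-E.

Yes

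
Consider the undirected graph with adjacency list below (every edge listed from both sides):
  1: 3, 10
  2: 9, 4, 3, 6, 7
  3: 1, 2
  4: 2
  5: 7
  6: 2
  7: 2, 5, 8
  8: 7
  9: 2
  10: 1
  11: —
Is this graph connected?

No

Component: {11}
Component: {1, 2, 3, 4, 5, 6, 7, 8, 9, 10}
No edge joins these 2 groups, so the graph is disconnected.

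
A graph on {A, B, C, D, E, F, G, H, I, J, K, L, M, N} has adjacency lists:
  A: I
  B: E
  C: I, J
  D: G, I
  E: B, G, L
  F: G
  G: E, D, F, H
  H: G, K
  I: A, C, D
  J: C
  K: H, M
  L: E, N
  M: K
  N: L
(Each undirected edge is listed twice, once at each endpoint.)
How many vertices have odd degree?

8

Degrees: A:1, B:1, C:2, D:2, E:3, F:1, G:4, H:2, I:3, J:1, K:2, L:2, M:1, N:1
Odd-degree vertices: A, B, E, F, I, J, M, N.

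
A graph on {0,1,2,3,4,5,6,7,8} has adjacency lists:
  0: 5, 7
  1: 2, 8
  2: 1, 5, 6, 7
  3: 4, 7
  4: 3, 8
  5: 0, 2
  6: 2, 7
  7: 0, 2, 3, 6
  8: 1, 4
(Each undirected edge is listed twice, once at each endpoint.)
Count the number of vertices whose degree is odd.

Degrees: 0:2, 1:2, 2:4, 3:2, 4:2, 5:2, 6:2, 7:4, 8:2
Odd-degree vertices: none.

0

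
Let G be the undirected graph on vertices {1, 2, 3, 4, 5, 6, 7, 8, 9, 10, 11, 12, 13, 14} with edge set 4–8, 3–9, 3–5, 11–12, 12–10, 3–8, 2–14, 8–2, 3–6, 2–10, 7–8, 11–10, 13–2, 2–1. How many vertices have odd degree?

Degrees: 1:1, 2:5, 3:4, 4:1, 5:1, 6:1, 7:1, 8:4, 9:1, 10:3, 11:2, 12:2, 13:1, 14:1
Odd-degree vertices: 1, 2, 4, 5, 6, 7, 9, 10, 13, 14.

10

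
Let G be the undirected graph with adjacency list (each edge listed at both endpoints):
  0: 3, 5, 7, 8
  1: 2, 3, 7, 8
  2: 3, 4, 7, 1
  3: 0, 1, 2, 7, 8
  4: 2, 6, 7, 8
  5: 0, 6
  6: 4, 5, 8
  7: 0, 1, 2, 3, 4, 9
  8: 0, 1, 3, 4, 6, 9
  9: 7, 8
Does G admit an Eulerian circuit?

No

Degrees: 0:4, 1:4, 2:4, 3:5, 4:4, 5:2, 6:3, 7:6, 8:6, 9:2
Vertices with odd degree: 3, 6. An Eulerian circuit requires all degrees even.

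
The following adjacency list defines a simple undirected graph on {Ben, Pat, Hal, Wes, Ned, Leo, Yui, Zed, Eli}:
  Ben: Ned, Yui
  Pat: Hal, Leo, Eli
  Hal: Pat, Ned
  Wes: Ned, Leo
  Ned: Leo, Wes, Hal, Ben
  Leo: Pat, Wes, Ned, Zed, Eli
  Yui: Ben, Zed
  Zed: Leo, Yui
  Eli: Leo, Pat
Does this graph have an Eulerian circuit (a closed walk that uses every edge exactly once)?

Degrees: Ben:2, Pat:3, Hal:2, Wes:2, Ned:4, Leo:5, Yui:2, Zed:2, Eli:2
Vertices with odd degree: Pat, Leo. An Eulerian circuit requires all degrees even.

No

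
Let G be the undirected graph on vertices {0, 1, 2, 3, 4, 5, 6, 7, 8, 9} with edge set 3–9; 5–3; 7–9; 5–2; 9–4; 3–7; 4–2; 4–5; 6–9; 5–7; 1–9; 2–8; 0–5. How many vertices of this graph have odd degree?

10

Degrees: 0:1, 1:1, 2:3, 3:3, 4:3, 5:5, 6:1, 7:3, 8:1, 9:5
Odd-degree vertices: 0, 1, 2, 3, 4, 5, 6, 7, 8, 9.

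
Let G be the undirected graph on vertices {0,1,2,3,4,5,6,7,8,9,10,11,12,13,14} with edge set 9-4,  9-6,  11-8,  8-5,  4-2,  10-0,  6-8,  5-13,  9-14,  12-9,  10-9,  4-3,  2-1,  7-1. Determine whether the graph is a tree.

Yes

|V| = 15, |E| = 14.
Connected and |E| = |V| - 1, which characterizes a tree.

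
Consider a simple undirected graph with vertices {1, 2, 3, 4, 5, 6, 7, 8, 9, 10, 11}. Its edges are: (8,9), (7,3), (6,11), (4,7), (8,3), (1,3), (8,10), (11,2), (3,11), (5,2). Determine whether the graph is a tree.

Yes

The graph has 11 vertices and 10 edges.
It is connected with exactly 10 edges, hence acyclic — it is a tree.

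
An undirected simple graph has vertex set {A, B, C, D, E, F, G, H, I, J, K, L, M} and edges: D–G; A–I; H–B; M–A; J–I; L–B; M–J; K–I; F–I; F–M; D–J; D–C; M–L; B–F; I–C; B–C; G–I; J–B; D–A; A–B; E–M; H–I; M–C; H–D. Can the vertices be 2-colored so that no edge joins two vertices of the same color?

Partition the vertices as {B, D, I, M} vs {A, C, E, F, G, H, J, K, L}. Each listed edge has one endpoint in each part, so the graph is bipartite.

Yes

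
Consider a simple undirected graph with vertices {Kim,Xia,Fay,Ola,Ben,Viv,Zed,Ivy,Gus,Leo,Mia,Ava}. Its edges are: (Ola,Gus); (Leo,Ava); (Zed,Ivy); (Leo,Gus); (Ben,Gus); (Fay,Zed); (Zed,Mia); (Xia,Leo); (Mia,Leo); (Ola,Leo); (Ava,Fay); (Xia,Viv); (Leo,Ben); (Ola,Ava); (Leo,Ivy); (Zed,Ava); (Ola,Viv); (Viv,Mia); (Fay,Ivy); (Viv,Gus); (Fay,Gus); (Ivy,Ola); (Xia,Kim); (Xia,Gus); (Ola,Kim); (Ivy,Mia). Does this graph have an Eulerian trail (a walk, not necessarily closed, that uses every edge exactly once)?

Yes

Degrees: Kim:2, Xia:4, Fay:4, Ola:6, Ben:2, Viv:4, Zed:4, Ivy:5, Gus:6, Leo:7, Mia:4, Ava:4
Odd-degree vertices: Ivy, Leo (2 total).
With 2 odd-degree vertices and all edges in one connected piece, an Eulerian trail exists (from Ivy to Leo).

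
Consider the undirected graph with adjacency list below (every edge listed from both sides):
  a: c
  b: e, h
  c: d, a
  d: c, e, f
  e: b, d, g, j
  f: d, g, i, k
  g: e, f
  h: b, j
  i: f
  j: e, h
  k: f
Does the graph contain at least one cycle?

Yes

The graph has 11 vertices, 12 edges, and 1 connected component.
One cycle is d-e-g-f-d.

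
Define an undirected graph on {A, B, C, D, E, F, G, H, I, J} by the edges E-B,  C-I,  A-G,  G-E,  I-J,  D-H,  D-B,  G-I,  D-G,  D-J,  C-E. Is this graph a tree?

No

|V| = 10, |E| = 11.
It is not connected, so it is not a tree.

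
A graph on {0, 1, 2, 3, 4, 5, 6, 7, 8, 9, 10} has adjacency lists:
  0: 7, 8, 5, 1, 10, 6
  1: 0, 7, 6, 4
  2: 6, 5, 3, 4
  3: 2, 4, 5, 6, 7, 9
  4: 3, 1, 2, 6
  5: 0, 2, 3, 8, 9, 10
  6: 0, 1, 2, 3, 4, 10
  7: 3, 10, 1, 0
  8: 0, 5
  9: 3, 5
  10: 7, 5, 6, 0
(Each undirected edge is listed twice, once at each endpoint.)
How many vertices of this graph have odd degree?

Degrees: 0:6, 1:4, 2:4, 3:6, 4:4, 5:6, 6:6, 7:4, 8:2, 9:2, 10:4
Odd-degree vertices: none.

0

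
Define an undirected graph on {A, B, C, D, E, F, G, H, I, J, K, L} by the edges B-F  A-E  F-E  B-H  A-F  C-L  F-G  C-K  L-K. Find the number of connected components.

Component: {D}
Component: {I}
Component: {J}
Component: {C, K, L}
Component: {A, B, E, F, G, H}

5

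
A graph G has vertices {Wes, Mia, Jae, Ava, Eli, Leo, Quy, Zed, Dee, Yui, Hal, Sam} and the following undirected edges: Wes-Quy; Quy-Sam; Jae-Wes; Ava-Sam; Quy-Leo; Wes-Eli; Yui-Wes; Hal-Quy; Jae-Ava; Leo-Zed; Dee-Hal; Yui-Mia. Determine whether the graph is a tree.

The graph has 12 vertices and 12 edges.
Connected but with 12 > 11 edges, so it has a cycle and is not a tree.

No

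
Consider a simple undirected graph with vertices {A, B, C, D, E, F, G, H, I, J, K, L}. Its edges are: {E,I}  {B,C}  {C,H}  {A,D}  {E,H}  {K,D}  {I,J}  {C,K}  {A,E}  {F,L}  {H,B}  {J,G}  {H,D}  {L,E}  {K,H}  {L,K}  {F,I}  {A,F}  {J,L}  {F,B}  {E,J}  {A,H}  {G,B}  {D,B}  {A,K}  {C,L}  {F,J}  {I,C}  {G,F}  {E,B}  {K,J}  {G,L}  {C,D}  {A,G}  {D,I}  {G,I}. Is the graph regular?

Yes

Degrees: A:6, B:6, C:6, D:6, E:6, F:6, G:6, H:6, I:6, J:6, K:6, L:6
All degrees equal 6; the graph is regular.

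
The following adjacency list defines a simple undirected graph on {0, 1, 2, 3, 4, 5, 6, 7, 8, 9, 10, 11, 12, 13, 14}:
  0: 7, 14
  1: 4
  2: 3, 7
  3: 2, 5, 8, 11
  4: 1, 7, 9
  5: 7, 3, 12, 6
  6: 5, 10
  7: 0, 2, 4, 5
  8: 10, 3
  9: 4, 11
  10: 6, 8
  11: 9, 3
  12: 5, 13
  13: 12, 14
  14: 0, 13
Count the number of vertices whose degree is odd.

Degrees: 0:2, 1:1, 2:2, 3:4, 4:3, 5:4, 6:2, 7:4, 8:2, 9:2, 10:2, 11:2, 12:2, 13:2, 14:2
Odd-degree vertices: 1, 4.

2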